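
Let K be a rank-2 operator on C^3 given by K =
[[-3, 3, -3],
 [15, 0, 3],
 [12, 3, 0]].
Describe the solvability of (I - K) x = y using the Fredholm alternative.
(I - K) is invertible (det(I - K) = -14 ≠ 0), so for every y in C^3 the equation (I - K) x = y has a unique solution.

K has rank 2 and factors as K = U V^T = u1 v1^T + u2 v2^T with u1 = (-1, 3, 2), v1 = (3, -3, 3), u2 = (0, 3, 3), v2 = (2, 3, -2) (multiplying out reproduces the displayed K). The nonzero eigenvalues of U V^T coincide with those of the 2 x 2 matrix G = V^T U = [[v1·u1, v1·u2], [v2·u1, v2·u2]] = [[-6, 0], [3, 3]], and by the Sylvester determinant identity det(I_3 - U V^T) = det(I_2 - V^T U) = det([[7, 0], [-3, -2]]) = (7)(-2) - (0)(-3) = -14. (Direct check: I - K =
[[4, -3, 3],
 [-15, 1, -3],
 [-12, -3, 1]]
has determinant -14.) The finite-dimensional Fredholm alternative says: either (I - K) is invertible, or ker(I - K) ≠ {0} and then range(I - K) = ker((I - K)^*)^⊥, with dim ker(I - K) = dim ker((I - K)^*). Since det(I - K) ≠ 0, 1 is not an eigenvalue of K and ker(I - K) = {0}, so we are in the first case: for every y there is a unique x = (I - K)^(-1) y. (Explicitly, by the Woodbury identity, (I - U V^T)^(-1) = I + U (I_2 - G)^(-1) V^T.)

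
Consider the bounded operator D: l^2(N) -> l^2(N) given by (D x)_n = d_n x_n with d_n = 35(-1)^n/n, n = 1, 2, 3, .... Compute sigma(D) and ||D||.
sigma(D) = {35(-1)^n/n : n ≥ 1} ∪ {0}; ||D|| = 35

A bounded diagonal operator on l^2 with diagonal entries d_n has spectrum equal to the closure of {d_n : n ≥ 1}: every d_n is an eigenvalue (with eigenvector e_n), so {d_n} ⊂ sigma(D); the spectrum is closed, so its closure is too; and for lambda not in the closure, (D - lambda I) has bounded inverse (the diagonal entries 1/(d_n - lambda) are bounded). For our sequence d_n = 35(-1)^n/n, n = 1, 2, 3, ...:
  - {d_n} = {35(-1)^n/n : n ≥ 1}; the only limit point is 0
  - closure = {35(-1)^n/n : n ≥ 1} ∪ {0}
For the norm: a diagonal operator has ||D|| = sup_n |d_n|. Here |d_n| = 35/n is decreasing, so sup_n |d_n| = |d_1| = 35. So ||D|| = 35.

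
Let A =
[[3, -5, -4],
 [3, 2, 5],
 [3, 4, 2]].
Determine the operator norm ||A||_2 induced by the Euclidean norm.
||A||_2 ≈ 9.1795 (= sqrt(largest eigenvalue of A^T A))

||A||_2 = sigma_max(A) = sqrt(lambda_max(A^T A)). Form the symmetric matrix M = A^T A =
[[27, 3, 9],
 [3, 45, 38],
 [9, 38, 45]].
Its characteristic polynomial (trace, sum of principal 2x2 minors, determinant of M give the coefficients) is
  p(λ) = det(λ I - M) = λ^3 - 117λ^2 + 2921λ - 13689.
No integer candidate from the rational root theorem (±divisors of 13689) is a root, so the roots are irrational. The cubic discriminant is Δ = 8559334624 > 0, so there are three distinct real roots. p(6) = -159 and p(7) = 1368 have opposite signs, so a root lies in (6, 7); Newton's method refines it to λ ≈ 6.0984. p(26) = 741 and p(27) = -432 have opposite signs, so a root lies in (26, 27); Newton's method refines it to λ ≈ 26.6391. p(84) = -1173 and p(85) = 3396 have opposite signs, so a root lies in (84, 85); Newton's method refines it to λ ≈ 84.2625. Check (Vieta): the three roots sum to 117, matching tr M = 117.
So the eigenvalues of A^T A are ≈ 6.0984, 26.6391, 84.2625 (all ≥ 0, as they must be for A^T A). The largest is λ_max ≈ 84.2625, hence ||A||_2 = sqrt(λ_max) ≈ 9.1795.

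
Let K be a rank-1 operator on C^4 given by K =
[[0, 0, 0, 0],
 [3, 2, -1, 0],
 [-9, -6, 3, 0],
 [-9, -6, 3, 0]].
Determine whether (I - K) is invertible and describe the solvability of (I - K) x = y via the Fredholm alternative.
(I - K) is invertible (det(I - K) = -4 ≠ 0), so for every y in C^4 the equation (I - K) x = y has a unique solution.

K has rank 1, so it is an outer product K = u v^T: every row of K is a multiple of one row vector. Reading off the entries, u = (0, -1, 3, 3) and v = (-3, -2, 1, 0) (row i of K equals u_i·v^T). A rank-one matrix u v^T satisfies K u = u (v·u) and kills the (3)-dimensional subspace v^⊥, so its characteristic polynomial is lambda^3 (lambda - v·u) with v·u = tr K = 5. Hence the eigenvalues of I - K are 1 (multiplicity 3) and 1 - (5) = -4, so det(I - K) = -4. (Direct check: I - K =
[[1, 0, 0, 0],
 [-3, -1, 1, 0],
 [9, 6, -2, 0],
 [9, 6, -3, 1]]
has determinant -4.) The finite-dimensional Fredholm alternative says: either (I - K) is invertible, or ker(I - K) ≠ {0} and then range(I - K) = ker((I - K)^*)^⊥, with dim ker(I - K) = dim ker((I - K)^*). Since det(I - K) ≠ 0, 1 is not an eigenvalue of K and ker(I - K) = {0}, so we are in the first case: for every y there is a unique x = (I - K)^(-1) y. Explicitly, by the Sherman–Morrison formula, (I - u v^T)^(-1) = I + u v^T/(1 - v·u), i.e. (I - K)^(-1) = I + K/(-4).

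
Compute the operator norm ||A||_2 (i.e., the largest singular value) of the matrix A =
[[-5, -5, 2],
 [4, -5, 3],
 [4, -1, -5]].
||A||_2 ≈ 8.6486 (= sqrt(largest eigenvalue of A^T A))

||A||_2 = sigma_max(A) = sqrt(lambda_max(A^T A)). Form the symmetric matrix M = A^T A =
[[57, 1, -18],
 [1, 51, -20],
 [-18, -20, 38]].
Its characteristic polynomial (trace, sum of principal 2x2 minors, determinant of M give the coefficients) is
  p(λ) = det(λ I - M) = λ^3 - 146λ^2 + 6286λ - 71824.
No integer candidate from the rational root theorem (±divisors of 71824) is a root, so the roots are irrational. The cubic discriminant is Δ = 1856741296 > 0, so there are three distinct real roots. p(18) = -148 and p(19) = 1763 have opposite signs, so a root lies in (18, 19); Newton's method refines it to λ ≈ 18.0742. p(53) = 97 and p(54) = -652 have opposite signs, so a root lies in (53, 54); Newton's method refines it to λ ≈ 53.1274. p(74) = -932 and p(75) = 251 have opposite signs, so a root lies in (74, 75); Newton's method refines it to λ ≈ 74.7984. Check (Vieta): the three roots sum to 146, matching tr M = 146.
So the eigenvalues of A^T A are ≈ 18.0742, 53.1274, 74.7984 (all ≥ 0, as they must be for A^T A). The largest is λ_max ≈ 74.7984, hence ||A||_2 = sqrt(λ_max) ≈ 8.6486.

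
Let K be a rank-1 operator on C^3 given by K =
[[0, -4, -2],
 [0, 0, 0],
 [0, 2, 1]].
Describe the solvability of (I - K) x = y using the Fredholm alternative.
(I - K) is singular (det(I - K) = 0, i.e. 1 ∈ sigma(K)). (I - K) x = y is solvable iff y ⊥ ker((I - K)^*) = span{(0, -2, -1)}, i.e. iff -2y_2 - y_3 = 0. When solvable, the solutions are x = y + c·(2, 0, -1), c arbitrary (ker(I - K) = span{(2, 0, -1)}, dimension 1).

K has rank 1, so it is an outer product K = u v^T: every row of K is a multiple of one row vector. Reading off the entries, u = (2, 0, -1) and v = (0, -2, -1) (row i of K equals u_i·v^T). A rank-one matrix u v^T satisfies K u = u (v·u) and kills the (2)-dimensional subspace v^⊥, so its characteristic polynomial is lambda^2 (lambda - v·u) with v·u = tr K = 1. Hence the eigenvalues of I - K are 1 (multiplicity 2) and 1 - (1) = 0, so det(I - K) = 0. (Direct check: I - K =
[[1, 4, 2],
 [0, 1, 0],
 [0, -2, 0]]
has determinant 0.) So 1 is an eigenvalue of K and (I - K) is not invertible. The finite-dimensional Fredholm alternative says: either (I - K) is invertible, or ker(I - K) ≠ {0} and then range(I - K) = ker((I - K)^*)^⊥, with dim ker(I - K) = dim ker((I - K)^*). We are in the second case, so we need both kernels. Kernel of I - K: (I - K) u = u - u (v·u) = u - u = 0, so ker(I - K) = span{u} = span{(2, 0, -1)} (it is exactly 1-dimensional because rank(I - K) = 2). Kernel of the adjoint: K is real, so (I - K)^* = I - K^T = I - v u^T, and (I - v u^T) v = v - v (u·v) = 0; hence ker((I - K)^*) = span{v} = span{(0, -2, -1)}. Therefore (I - K) x = y is solvable iff <y, v> = 0, i.e. iff -2y_2 - y_3 = 0. When this holds, K y = u (v·y) = 0, so (I - K) y = y and x = y is a particular solution; the full solution set is the line x = y + c·u = y + c·(2, 0, -1), c ∈ C.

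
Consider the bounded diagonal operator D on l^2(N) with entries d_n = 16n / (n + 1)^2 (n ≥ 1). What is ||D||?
||D|| = 4 (attained at n = 1)

For D diagonal, ||D|| = sup_n |d_n|. Treat f(x) = 16x / (x + 1)^2 for real x > 0. By the quotient rule, f'(x) = 16(1 - x)/(x + 1)^3, which is positive for x < 1 and negative for x > 1. So f has a unique maximum at x = 1, and since 1 is a positive integer, the supremum over n ≥ 1 is attained at n = 1: d_1 = 16·1/(1 + 1)^2 = 16·1/4 = 4. Hence ||D|| = 4.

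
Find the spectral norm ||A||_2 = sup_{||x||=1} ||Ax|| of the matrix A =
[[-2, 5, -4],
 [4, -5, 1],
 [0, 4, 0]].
||A||_2 ≈ 9.5483 (= sqrt(largest eigenvalue of A^T A))

||A||_2 = sigma_max(A) = sqrt(lambda_max(A^T A)). Form the symmetric matrix M = A^T A =
[[20, -30, 12],
 [-30, 66, -25],
 [12, -25, 17]].
Its characteristic polynomial (trace, sum of principal 2x2 minors, determinant of M give the coefficients) is
  p(λ) = det(λ I - M) = λ^3 - 103λ^2 + 1113λ - 3136.
No integer candidate from the rational root theorem (±divisors of 3136) is a root, so the roots are irrational. The cubic discriminant is Δ = 125544125 > 0, so there are three distinct real roots. p(5) = -21 and p(6) = 50 have opposite signs, so a root lies in (5, 6); Newton's method refines it to λ ≈ 5.1445. p(6) = 50 and p(7) = -49 have opposite signs, so a root lies in (6, 7); Newton's method refines it to λ ≈ 6.6862. p(91) = -1225 and p(92) = 6156 have opposite signs, so a root lies in (91, 92); Newton's method refines it to λ ≈ 91.1692. Check (Vieta): the three roots sum to 103, matching tr M = 103.
So the eigenvalues of A^T A are ≈ 5.1445, 6.6862, 91.1692 (all ≥ 0, as they must be for A^T A). The largest is λ_max ≈ 91.1692, hence ||A||_2 = sqrt(λ_max) ≈ 9.5483.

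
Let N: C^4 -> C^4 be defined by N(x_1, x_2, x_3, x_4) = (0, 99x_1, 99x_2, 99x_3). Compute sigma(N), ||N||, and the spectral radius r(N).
sigma(N) = {0}; ||N|| = 99; r(N) = 0. (N is nilpotent with N^4 = 0.)

On C^4, N is a strictly lower-triangular matrix with 99 on the subdiagonal and zeros elsewhere, so its characteristic polynomial is lambda^4 and every eigenvalue is 0: sigma(N) = {0}. For the operator norm, N e_i = 99e_{i+1} for i = 1, ..., 3 and N e_4 = 0, so the singular values of N are 99 (with multiplicity 3) and 0; hence ||N|| = 99. The spectral radius r(N) = max|lambda| = 0. Note ||N|| > r(N) — characteristic of non-normal nilpotent operators. Indeed N^4 = 0.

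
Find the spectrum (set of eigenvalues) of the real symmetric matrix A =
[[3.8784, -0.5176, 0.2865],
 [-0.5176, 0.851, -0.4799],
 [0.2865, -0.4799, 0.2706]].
sigma(A) ≈ {0, 1, 4}

A is real symmetric, so its spectrum consists of real eigenvalues. Expanding the characteristic polynomial of the displayed matrix gives
  det(λ I - A) = p(λ) = λ^3 + (-5)λ^2 + (4)λ + (0).
Solving p(λ) = 0 yields eigenvalues ≈ 0, 1, 4. (A is shown rounded to 4 decimals, so these recover the underlying integer eigenvalues to within that precision.)
Verification: the trace of A = 5 equals the sum of eigenvalues 5, and det(A) ≈ -0.0001 matches the eigenvalue product 0.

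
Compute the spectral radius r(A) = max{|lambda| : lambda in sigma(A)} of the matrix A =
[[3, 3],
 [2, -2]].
r(A) = 4

The eigenvalues of A are the roots of its characteristic polynomial. With M = A (coefficients from the trace and determinant):
  p(λ) = det(λ I - M) = λ^2 - λ - 12.
For λ^2 - λ - 12 the discriminant is 49. It is a perfect square (7^2), so the roots are rational: λ = (1 ± 7)/2 = 4, -3.
Thus the eigenvalues (to 4 decimals) are 4 (modulus 4); -3 (modulus 3). The spectral radius is the largest modulus: r(A) = 4. (Cross-check: r(A) ≤ ||A||_2 ≈ 4.2426; equality holds whenever A is normal, though it can also hold for some non-normal A.)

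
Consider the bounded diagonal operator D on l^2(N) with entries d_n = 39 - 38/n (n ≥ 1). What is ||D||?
||D|| = 39

For a diagonal operator on l^2 with entries d_n, ||D|| = sup_n |d_n|. Here d_1 = 1, d_2 = 20, ..., and d_n = 39 - 38/n increases monotonically toward 39. All terms lie in [1, 39), so |d_n| = d_n and the supremum is the limit 39, which is not attained by any individual d_n. Hence ||D|| = 39.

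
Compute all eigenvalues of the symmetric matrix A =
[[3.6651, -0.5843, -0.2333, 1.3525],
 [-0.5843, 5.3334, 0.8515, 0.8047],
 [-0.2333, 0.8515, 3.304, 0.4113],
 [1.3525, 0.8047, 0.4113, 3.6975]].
sigma(A) ≈ {2, 3, 5, 6}

A is real symmetric, so its spectrum consists of real eigenvalues. Expanding the characteristic polynomial of the displayed matrix gives
  det(λ I - A) = p(λ) = λ^4 + (-16)λ^3 + (91)λ^2 + (-216.0011)λ + (180.0024).
Solving p(λ) = 0 yields eigenvalues ≈ 2, 3, 5, 6. (A is shown rounded to 4 decimals, so these recover the underlying integer eigenvalues to within that precision.)
Verification: the trace of A = 16 equals the sum of eigenvalues 16, and det(A) ≈ 180.0024 matches the eigenvalue product 180.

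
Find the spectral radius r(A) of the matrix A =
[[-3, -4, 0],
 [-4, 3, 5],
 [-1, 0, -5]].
r(A) ≈ 5.2844

The eigenvalues of A are the roots of its characteristic polynomial. With M = A (coefficients from the trace, the sum of principal 2x2 minors, and det A):
  p(λ) = det(λ I - M) = λ^3 + 5λ^2 - 25λ - 145.
No integer candidate from the rational root theorem (±divisors of 145) is a root, so the roots are irrational. The cubic discriminant is Δ = -90800 < 0, so there is one real root and a complex-conjugate pair. p(5) = -20 and p(6) = 101 have opposite signs, so a root lies in (5, 6); Newton's method refines it to λ ≈ 5.1925. Dividing out (λ - (5.1925)) leaves approximately λ^2 + 10.1925λ + 27.9248. For λ^2 + 10.1925λ + 27.9248 the discriminant is -7.8118. It is negative, so the remaining roots are the complex-conjugate pair λ ≈ -5.0963 ± 1.3975i. Their product equals the constant term, so |λ|^2 ≈ 27.9248 and |λ| ≈ 5.2844.
Thus the eigenvalues (to 4 decimals) are 5.1925 (modulus 5.1925); -5.0963 ± 1.3975i (modulus 5.2844). The spectral radius is the largest modulus: r(A) ≈ 5.2844. (Cross-check: r(A) ≤ ||A||_2 ≈ 7.8897; equality holds whenever A is normal, though it can also hold for some non-normal A.)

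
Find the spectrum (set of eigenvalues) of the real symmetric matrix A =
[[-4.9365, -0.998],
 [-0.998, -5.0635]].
sigma(A) ≈ {-6, -4}

A is real symmetric, so its spectrum consists of real eigenvalues. Expanding the characteristic polynomial of the displayed matrix gives
  det(λ I - A) = p(λ) = λ^2 + (10)λ + (24).
Solving p(λ) = 0 yields eigenvalues ≈ -6, -4. (A is shown rounded to 4 decimals, so these recover the underlying integer eigenvalues to within that precision.)
Verification: the trace of A = -10 equals the sum of eigenvalues -10, and det(A) ≈ 24.0000 matches the eigenvalue product 24.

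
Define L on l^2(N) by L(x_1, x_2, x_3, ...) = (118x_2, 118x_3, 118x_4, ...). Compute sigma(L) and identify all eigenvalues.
sigma(L) = closed disk {z in C : |z| ≤ 118}; sigma_p(L) = open disk {z in C : |z| < 118}

Note L = 118·V where V is the unit left shift (V x)_k = x_{k+1}; so sigma(L) = 118·sigma(V) and ||L|| = 118||V||. ||L x||^2 = 13924sum_{k≥2} |x_k|^2 ≤ 13924||x||^2, with equality on {x : x_1 = 0}, so ||L|| = 118. For any lambda with |lambda| < 118, set r = lambda/118 (|r| < 1); the vector x = (1, r, r^2, ...) is in l^2 and satisfies L x = 118(r, r^2, ...) = lambda x, so lambda is an eigenvalue. On the boundary |lambda| = 118 the geometric series diverges, so no l^2 eigenvector exists, but these lambda lie in the approximate point spectrum. Hence sigma(L) is the closed disk of radius 118 and sigma_p(L) is the open disk.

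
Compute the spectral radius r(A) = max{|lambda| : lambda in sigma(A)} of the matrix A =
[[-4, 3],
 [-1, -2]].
r(A) = sqrt(11) ≈ 3.3166

The eigenvalues of A are the roots of its characteristic polynomial. With M = A (coefficients from the trace and determinant):
  p(λ) = det(λ I - M) = λ^2 + 6λ + 11.
For λ^2 + 6λ + 11 the discriminant is -8. It is negative, so the roots are the complex-conjugate pair λ = -3 ± (sqrt(8)/2) i ≈ -3 ± 1.4142i. For a conjugate pair the product of the roots equals the constant term, so |λ|^2 = 11 and |λ| = sqrt(11) ≈ 3.3166.
Thus the eigenvalues (to 4 decimals) are -3 ± 1.4142i (modulus 3.3166). The spectral radius is the largest modulus: r(A) = sqrt(11) ≈ 3.3166. (Cross-check: r(A) ≤ ||A||_2 ≈ 5.0198; equality holds whenever A is normal, though it can also hold for some non-normal A.)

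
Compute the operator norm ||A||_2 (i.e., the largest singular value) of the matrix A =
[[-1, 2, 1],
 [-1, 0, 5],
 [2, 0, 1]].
||A||_2 ≈ 5.2881 (= sqrt(largest eigenvalue of A^T A))

||A||_2 = sigma_max(A) = sqrt(lambda_max(A^T A)). Form the symmetric matrix M = A^T A =
[[6, -2, -4],
 [-2, 4, 2],
 [-4, 2, 27]].
Its characteristic polynomial (trace, sum of principal 2x2 minors, determinant of M give the coefficients) is
  p(λ) = det(λ I - M) = λ^3 - 37λ^2 + 270λ - 484.
No integer candidate from the rational root theorem (±divisors of 484) is a root, so the roots are irrational. The cubic discriminant is Δ = 3711860 > 0, so there are three distinct real roots. p(2) = -84 and p(3) = 20 have opposite signs, so a root lies in (2, 3); Newton's method refines it to λ ≈ 2.7558. p(6) = 20 and p(7) = -64 have opposite signs, so a root lies in (6, 7); Newton's method refines it to λ ≈ 6.2807. p(27) = -484 and p(28) = 20 have opposite signs, so a root lies in (27, 28); Newton's method refines it to λ ≈ 27.9635. Check (Vieta): the three roots sum to 37, matching tr M = 37.
So the eigenvalues of A^T A are ≈ 2.7558, 6.2807, 27.9635 (all ≥ 0, as they must be for A^T A). The largest is λ_max ≈ 27.9635, hence ||A||_2 = sqrt(λ_max) ≈ 5.2881.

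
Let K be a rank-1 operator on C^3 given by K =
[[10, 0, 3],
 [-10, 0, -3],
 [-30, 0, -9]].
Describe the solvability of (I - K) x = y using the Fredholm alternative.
(I - K) is singular (det(I - K) = 0, i.e. 1 ∈ sigma(K)). (I - K) x = y is solvable iff y ⊥ ker((I - K)^*) = span{(10, 0, 3)}, i.e. iff 10y_1 + 3y_3 = 0. When solvable, the solutions are x = y + c·(1, -1, -3), c arbitrary (ker(I - K) = span{(1, -1, -3)}, dimension 1).

K has rank 1, so it is an outer product K = u v^T: every row of K is a multiple of one row vector. Reading off the entries, u = (1, -1, -3) and v = (10, 0, 3) (row i of K equals u_i·v^T). A rank-one matrix u v^T satisfies K u = u (v·u) and kills the (2)-dimensional subspace v^⊥, so its characteristic polynomial is lambda^2 (lambda - v·u) with v·u = tr K = 1. Hence the eigenvalues of I - K are 1 (multiplicity 2) and 1 - (1) = 0, so det(I - K) = 0. (Direct check: I - K =
[[-9, 0, -3],
 [10, 1, 3],
 [30, 0, 10]]
has determinant 0.) So 1 is an eigenvalue of K and (I - K) is not invertible. The finite-dimensional Fredholm alternative says: either (I - K) is invertible, or ker(I - K) ≠ {0} and then range(I - K) = ker((I - K)^*)^⊥, with dim ker(I - K) = dim ker((I - K)^*). We are in the second case, so we need both kernels. Kernel of I - K: (I - K) u = u - u (v·u) = u - u = 0, so ker(I - K) = span{u} = span{(1, -1, -3)} (it is exactly 1-dimensional because rank(I - K) = 2). Kernel of the adjoint: K is real, so (I - K)^* = I - K^T = I - v u^T, and (I - v u^T) v = v - v (u·v) = 0; hence ker((I - K)^*) = span{v} = span{(10, 0, 3)}. Therefore (I - K) x = y is solvable iff <y, v> = 0, i.e. iff 10y_1 + 3y_3 = 0. When this holds, K y = u (v·y) = 0, so (I - K) y = y and x = y is a particular solution; the full solution set is the line x = y + c·u = y + c·(1, -1, -3), c ∈ C.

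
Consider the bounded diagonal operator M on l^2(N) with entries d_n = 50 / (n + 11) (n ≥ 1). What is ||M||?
||M|| = 25/6 (attained at n = 1)

For M diagonal, ||M|| = sup_n |d_n| = sup_n 50/(n + 11). This is positive and strictly decreasing in n, so the supremum is attained at n = 1: d_1 = 50/(1 + 11) = 25/6. Hence ||M|| = 25/6.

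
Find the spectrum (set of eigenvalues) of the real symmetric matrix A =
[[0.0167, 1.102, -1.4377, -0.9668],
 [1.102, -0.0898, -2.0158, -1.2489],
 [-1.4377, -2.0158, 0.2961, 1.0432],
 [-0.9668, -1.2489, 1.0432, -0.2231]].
sigma(A) ≈ {-2, -1, 4} (-1 with multiplicity 2)

A is real symmetric, so its spectrum consists of real eigenvalues. Expanding the characteristic polynomial of the displayed matrix gives
  det(λ I - A) = p(λ) = λ^4 + (0)λ^3 + (-11)λ^2 + (-18.0016)λ + (-8.0011).
Solving p(λ) = 0 yields eigenvalues ≈ -2, -1, -1, 4. (A is shown rounded to 4 decimals, so these recover the underlying integer eigenvalues to within that precision.)
Verification: the trace of A = 0 equals the sum of eigenvalues 0, and det(A) ≈ -8.0011 matches the eigenvalue product -8.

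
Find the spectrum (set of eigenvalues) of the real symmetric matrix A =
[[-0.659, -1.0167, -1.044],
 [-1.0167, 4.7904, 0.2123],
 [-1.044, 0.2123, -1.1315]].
sigma(A) ≈ {-2, 0, 5}

A is real symmetric, so its spectrum consists of real eigenvalues. Expanding the characteristic polynomial of the displayed matrix gives
  det(λ I - A) = p(λ) = λ^3 + (-3)λ^2 + (-10)λ + (0).
Solving p(λ) = 0 yields eigenvalues ≈ -2, 0, 5. (A is shown rounded to 4 decimals, so these recover the underlying integer eigenvalues to within that precision.)
Verification: the trace of A = 3 equals the sum of eigenvalues 3, and det(A) ≈ 0.0008 matches the eigenvalue product 0.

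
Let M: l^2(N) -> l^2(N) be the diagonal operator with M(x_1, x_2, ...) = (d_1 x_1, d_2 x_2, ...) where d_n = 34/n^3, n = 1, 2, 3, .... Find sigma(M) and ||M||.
sigma(M) = {34/n^3 : n ≥ 1} ∪ {0}; ||M|| = 34

A bounded diagonal operator on l^2 with diagonal entries d_n has spectrum equal to the closure of {d_n : n ≥ 1}: every d_n is an eigenvalue (with eigenvector e_n), so {d_n} ⊂ sigma(M); the spectrum is closed, so its closure is too; and for lambda not in the closure, (M - lambda I) has bounded inverse (the diagonal entries 1/(d_n - lambda) are bounded). For our sequence d_n = 34/n^3, n = 1, 2, 3, ...:
  - {d_n} = {34/n^3 : n ≥ 1}; the only limit point is 0
  - closure = {34/n^3 : n ≥ 1} ∪ {0}
For the norm: a diagonal operator has ||M|| = sup_n |d_n|. Here d_n = 34/n^3 is positive and decreasing, so sup_n |d_n| = d_1 = 34. So ||M|| = 34.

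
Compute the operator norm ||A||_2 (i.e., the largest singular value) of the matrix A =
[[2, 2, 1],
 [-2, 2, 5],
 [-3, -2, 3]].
||A||_2 ≈ 6.7356 (= sqrt(largest eigenvalue of A^T A))

||A||_2 = sigma_max(A) = sqrt(lambda_max(A^T A)). Form the symmetric matrix M = A^T A =
[[17, 6, -17],
 [6, 12, 6],
 [-17, 6, 35]].
Its characteristic polynomial (trace, sum of principal 2x2 minors, determinant of M give the coefficients) is
  p(λ) = det(λ I - M) = λ^3 - 64λ^2 + 858λ - 576.
No integer candidate from the rational root theorem (±divisors of 576) is a root, so the roots are irrational. The cubic discriminant is Δ = 445202784 > 0, so there are three distinct real roots. p(0) = -576 and p(1) = 219 have opposite signs, so a root lies in (0, 1); Newton's method refines it to λ ≈ 0.7083. p(17) = 427 and p(18) = -36 have opposite signs, so a root lies in (17, 18); Newton's method refines it to λ ≈ 17.9239. p(45) = -441 and p(46) = 804 have opposite signs, so a root lies in (45, 46); Newton's method refines it to λ ≈ 45.3677. Check (Vieta): the three roots sum to 64, matching tr M = 64.
So the eigenvalues of A^T A are ≈ 0.7083, 17.9239, 45.3677 (all ≥ 0, as they must be for A^T A). The largest is λ_max ≈ 45.3677, hence ||A||_2 = sqrt(λ_max) ≈ 6.7356.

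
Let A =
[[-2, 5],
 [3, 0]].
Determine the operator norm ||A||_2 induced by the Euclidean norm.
||A||_2 = sqrt((38 + sqrt(544))/2) ≈ 5.5373 (= sqrt(largest eigenvalue of A^T A))

||A||_2 = sigma_max(A) = sqrt(lambda_max(A^T A)). Form the symmetric matrix M = A^T A =
[[13, -10],
 [-10, 25]].
Its characteristic polynomial (trace, determinant of M give the coefficients) is
  p(λ) = det(λ I - M) = λ^2 - 38λ + 225.
For λ^2 - 38λ + 225 the discriminant is 544. It is nonnegative but not a perfect square, so the roots are real and irrational: λ = (38 ± sqrt(544))/2 ≈ 30.6619, 7.3381.
So the eigenvalues of A^T A are ≈ 7.3381, 30.6619 (all ≥ 0, as they must be for A^T A). The largest is λ_max = (38 + sqrt(544))/2 ≈ 30.6619, hence ||A||_2 = sqrt(λ_max) = sqrt((38 + sqrt(544))/2) ≈ 5.5373.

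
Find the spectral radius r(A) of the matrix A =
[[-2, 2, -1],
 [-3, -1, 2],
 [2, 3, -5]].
r(A) ≈ 4.247

The eigenvalues of A are the roots of its characteristic polynomial. With M = A (coefficients from the trace, the sum of principal 2x2 minors, and det A):
  p(λ) = det(λ I - M) = λ^3 + 8λ^2 + 19λ + 13.
No integer candidate from the rational root theorem (±divisors of 13) is a root, so the roots are irrational. The cubic discriminant is Δ = 49 > 0, so there are three distinct real roots. p(-5) = -7 and p(-4) = 1 have opposite signs, so a root lies in (-5, -4); Newton's method refines it to λ ≈ -4.247. p(-3) = 1 and p(-2) = -1 have opposite signs, so a root lies in (-3, -2); Newton's method refines it to λ ≈ -2.555. p(-2) = -1 and p(-1) = 1 have opposite signs, so a root lies in (-2, -1); Newton's method refines it to λ ≈ -1.1981. Check (Vieta): the three roots sum to -8, matching tr M = -8.
Thus the eigenvalues (to 4 decimals) are -4.247 (modulus 4.247); -2.555 (modulus 2.555); -1.1981 (modulus 1.1981). The spectral radius is the largest modulus: r(A) ≈ 4.247. (Cross-check: r(A) ≤ ||A||_2 ≈ 7.0105; equality holds whenever A is normal, though it can also hold for some non-normal A.)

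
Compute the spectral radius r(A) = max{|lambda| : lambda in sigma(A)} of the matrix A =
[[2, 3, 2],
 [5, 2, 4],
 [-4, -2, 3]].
r(A) ≈ 5.8997

The eigenvalues of A are the roots of its characteristic polynomial. With M = A (coefficients from the trace, the sum of principal 2x2 minors, and det A):
  p(λ) = det(λ I - M) = λ^3 - 7λ^2 + 17λ + 69.
No integer candidate from the rational root theorem (±divisors of 69) is a root, so the roots are irrational. The cubic discriminant is Δ = -187168 < 0, so there is one real root and a complex-conjugate pair. p(-2) = -1 and p(-1) = 44 have opposite signs, so a root lies in (-2, -1); Newton's method refines it to λ ≈ -1.9824. Dividing out (λ - (-1.9824)) leaves approximately λ^2 - 8.9824λ + 34.8066. For λ^2 - 8.9824λ + 34.8066 the discriminant is -58.543. It is negative, so the remaining roots are the complex-conjugate pair λ ≈ 4.4912 ± 3.8257i. Their product equals the constant term, so |λ|^2 ≈ 34.8066 and |λ| ≈ 5.8997.
Thus the eigenvalues (to 4 decimals) are -1.9824 (modulus 1.9824); 4.4912 ± 3.8257i (modulus 5.8997). The spectral radius is the largest modulus: r(A) ≈ 5.8997. (Cross-check: r(A) ≤ ||A||_2 ≈ 8.0376; equality holds whenever A is normal, though it can also hold for some non-normal A.)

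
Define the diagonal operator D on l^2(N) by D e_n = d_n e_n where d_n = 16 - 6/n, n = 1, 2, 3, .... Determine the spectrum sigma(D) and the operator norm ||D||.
sigma(D) = {16 - 6/n : n ≥ 1} ∪ {16}; ||D|| = 16

A bounded diagonal operator on l^2 with diagonal entries d_n has spectrum equal to the closure of {d_n : n ≥ 1}: every d_n is an eigenvalue (with eigenvector e_n), so {d_n} ⊂ sigma(D); the spectrum is closed, so its closure is too; and for lambda not in the closure, (D - lambda I) has bounded inverse (the diagonal entries 1/(d_n - lambda) are bounded). For our sequence d_n = 16 - 6/n, n = 1, 2, 3, ...:
  - {d_n} = {16 - 6/n : n ≥ 1}; the only limit point is 16
  - closure = {16 - 6/n : n ≥ 1} ∪ {16}
For the norm: a diagonal operator has ||D|| = sup_n |d_n|. Here d_n = 16 - 6/n increases monotonically from d_1 = 10 toward 16, with all terms in [10, 16); so sup_n |d_n| = 16 (the supremum is the limit, not attained). So ||D|| = 16.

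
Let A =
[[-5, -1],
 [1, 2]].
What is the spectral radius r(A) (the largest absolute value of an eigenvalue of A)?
r(A) = (3 + sqrt(45))/2 ≈ 4.8541

The eigenvalues of A are the roots of its characteristic polynomial. With M = A (coefficients from the trace and determinant):
  p(λ) = det(λ I - M) = λ^2 + 3λ - 9.
For λ^2 + 3λ - 9 the discriminant is 45. It is nonnegative but not a perfect square, so the roots are real and irrational: λ = (-3 ± sqrt(45))/2 ≈ 1.8541, -4.8541.
Thus the eigenvalues (to 4 decimals) are 1.8541 (modulus 1.8541); -4.8541 (modulus 4.8541). The spectral radius is the largest modulus: r(A) = (3 + sqrt(45))/2 ≈ 4.8541. (Cross-check: r(A) ≤ ||A||_2 ≈ 5.3028; equality holds whenever A is normal, though it can also hold for some non-normal A.)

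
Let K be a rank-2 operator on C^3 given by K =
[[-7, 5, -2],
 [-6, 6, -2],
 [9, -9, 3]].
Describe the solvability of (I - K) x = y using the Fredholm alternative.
(I - K) is invertible (det(I - K) = -16 ≠ 0), so for every y in C^3 the equation (I - K) x = y has a unique solution.

K has rank 2 and factors as K = U V^T = u1 v1^T + u2 v2^T with u1 = (-2, -2, 3), v1 = (3, -3, 1), u2 = (1, 0, 0), v2 = (-1, -1, 0) (multiplying out reproduces the displayed K). The nonzero eigenvalues of U V^T coincide with those of the 2 x 2 matrix G = V^T U = [[v1·u1, v1·u2], [v2·u1, v2·u2]] = [[3, 3], [4, -1]], and by the Sylvester determinant identity det(I_3 - U V^T) = det(I_2 - V^T U) = det([[-2, -3], [-4, 2]]) = (-2)(2) - (-3)(-4) = -16. (Direct check: I - K =
[[8, -5, 2],
 [6, -5, 2],
 [-9, 9, -2]]
has determinant -16.) The finite-dimensional Fredholm alternative says: either (I - K) is invertible, or ker(I - K) ≠ {0} and then range(I - K) = ker((I - K)^*)^⊥, with dim ker(I - K) = dim ker((I - K)^*). Since det(I - K) ≠ 0, 1 is not an eigenvalue of K and ker(I - K) = {0}, so we are in the first case: for every y there is a unique x = (I - K)^(-1) y. (Explicitly, by the Woodbury identity, (I - U V^T)^(-1) = I + U (I_2 - G)^(-1) V^T.)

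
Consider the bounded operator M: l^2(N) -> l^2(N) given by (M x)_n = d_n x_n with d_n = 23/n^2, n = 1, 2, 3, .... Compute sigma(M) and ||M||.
sigma(M) = {23/n^2 : n ≥ 1} ∪ {0}; ||M|| = 23

A bounded diagonal operator on l^2 with diagonal entries d_n has spectrum equal to the closure of {d_n : n ≥ 1}: every d_n is an eigenvalue (with eigenvector e_n), so {d_n} ⊂ sigma(M); the spectrum is closed, so its closure is too; and for lambda not in the closure, (M - lambda I) has bounded inverse (the diagonal entries 1/(d_n - lambda) are bounded). For our sequence d_n = 23/n^2, n = 1, 2, 3, ...:
  - {d_n} = {23/n^2 : n ≥ 1}; the only limit point is 0
  - closure = {23/n^2 : n ≥ 1} ∪ {0}
For the norm: a diagonal operator has ||M|| = sup_n |d_n|. Here d_n = 23/n^2 is positive and decreasing, so sup_n |d_n| = d_1 = 23. So ||M|| = 23.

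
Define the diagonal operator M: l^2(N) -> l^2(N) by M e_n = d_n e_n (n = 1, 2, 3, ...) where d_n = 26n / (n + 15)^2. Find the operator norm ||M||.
||M|| = 13/30 (attained at n = 15)

For M diagonal, ||M|| = sup_n |d_n|. Treat f(x) = 26x / (x + 15)^2 for real x > 0. By the quotient rule, f'(x) = 26(15 - x)/(x + 15)^3, which is positive for x < 15 and negative for x > 15. So f has a unique maximum at x = 15, and since 15 is a positive integer, the supremum over n ≥ 1 is attained at n = 15: d_15 = 26·15/(15 + 15)^2 = 26·15/900 = 13/30. Hence ||M|| = 13/30.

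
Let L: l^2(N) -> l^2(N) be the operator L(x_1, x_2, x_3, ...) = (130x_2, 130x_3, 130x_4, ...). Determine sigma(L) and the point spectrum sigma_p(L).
sigma(L) = closed disk {z in C : |z| ≤ 130}; sigma_p(L) = open disk {z in C : |z| < 130}

Note L = 130·V where V is the unit left shift (V x)_k = x_{k+1}; so sigma(L) = 130·sigma(V) and ||L|| = 130||V||. ||L x||^2 = 16900sum_{k≥2} |x_k|^2 ≤ 16900||x||^2, with equality on {x : x_1 = 0}, so ||L|| = 130. For any lambda with |lambda| < 130, set r = lambda/130 (|r| < 1); the vector x = (1, r, r^2, ...) is in l^2 and satisfies L x = 130(r, r^2, ...) = lambda x, so lambda is an eigenvalue. On the boundary |lambda| = 130 the geometric series diverges, so no l^2 eigenvector exists, but these lambda lie in the approximate point spectrum. Hence sigma(L) is the closed disk of radius 130 and sigma_p(L) is the open disk.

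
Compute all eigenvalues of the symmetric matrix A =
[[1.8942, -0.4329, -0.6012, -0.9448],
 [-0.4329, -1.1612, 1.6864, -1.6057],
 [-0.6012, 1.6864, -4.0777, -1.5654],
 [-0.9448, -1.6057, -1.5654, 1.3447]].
sigma(A) ≈ {-5, -2, 2, 3}

A is real symmetric, so its spectrum consists of real eigenvalues. Expanding the characteristic polynomial of the displayed matrix gives
  det(λ I - A) = p(λ) = λ^4 + (2)λ^3 + (-19)λ^2 + (-8)λ + (60.0035).
Solving p(λ) = 0 yields eigenvalues ≈ -5, -2, 2, 3. (A is shown rounded to 4 decimals, so these recover the underlying integer eigenvalues to within that precision.)
Verification: the trace of A = -2 equals the sum of eigenvalues -2, and det(A) ≈ 60.0035 matches the eigenvalue product 60.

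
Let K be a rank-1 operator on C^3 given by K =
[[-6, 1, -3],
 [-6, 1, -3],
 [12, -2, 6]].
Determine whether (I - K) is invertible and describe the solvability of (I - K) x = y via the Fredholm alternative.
(I - K) is singular (det(I - K) = 0, i.e. 1 ∈ sigma(K)). (I - K) x = y is solvable iff y ⊥ ker((I - K)^*) = span{(-6, 1, -3)}, i.e. iff -6y_1 + y_2 - 3y_3 = 0. When solvable, the solutions are x = y + c·(1, 1, -2), c arbitrary (ker(I - K) = span{(1, 1, -2)}, dimension 1).

K has rank 1, so it is an outer product K = u v^T: every row of K is a multiple of one row vector. Reading off the entries, u = (1, 1, -2) and v = (-6, 1, -3) (row i of K equals u_i·v^T). A rank-one matrix u v^T satisfies K u = u (v·u) and kills the (2)-dimensional subspace v^⊥, so its characteristic polynomial is lambda^2 (lambda - v·u) with v·u = tr K = 1. Hence the eigenvalues of I - K are 1 (multiplicity 2) and 1 - (1) = 0, so det(I - K) = 0. (Direct check: I - K =
[[7, -1, 3],
 [6, 0, 3],
 [-12, 2, -5]]
has determinant 0.) So 1 is an eigenvalue of K and (I - K) is not invertible. The finite-dimensional Fredholm alternative says: either (I - K) is invertible, or ker(I - K) ≠ {0} and then range(I - K) = ker((I - K)^*)^⊥, with dim ker(I - K) = dim ker((I - K)^*). We are in the second case, so we need both kernels. Kernel of I - K: (I - K) u = u - u (v·u) = u - u = 0, so ker(I - K) = span{u} = span{(1, 1, -2)} (it is exactly 1-dimensional because rank(I - K) = 2). Kernel of the adjoint: K is real, so (I - K)^* = I - K^T = I - v u^T, and (I - v u^T) v = v - v (u·v) = 0; hence ker((I - K)^*) = span{v} = span{(-6, 1, -3)}. Therefore (I - K) x = y is solvable iff <y, v> = 0, i.e. iff -6y_1 + y_2 - 3y_3 = 0. When this holds, K y = u (v·y) = 0, so (I - K) y = y and x = y is a particular solution; the full solution set is the line x = y + c·u = y + c·(1, 1, -2), c ∈ C.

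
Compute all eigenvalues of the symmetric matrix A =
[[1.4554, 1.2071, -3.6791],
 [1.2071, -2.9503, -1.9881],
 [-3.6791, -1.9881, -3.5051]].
sigma(A) ≈ {-6, -3, 4}

A is real symmetric, so its spectrum consists of real eigenvalues. Expanding the characteristic polynomial of the displayed matrix gives
  det(λ I - A) = p(λ) = λ^3 + (5)λ^2 + (-18)λ + (-71.9982).
Solving p(λ) = 0 yields eigenvalues ≈ -6, -3, 4. (A is shown rounded to 4 decimals, so these recover the underlying integer eigenvalues to within that precision.)
Verification: the trace of A = -5 equals the sum of eigenvalues -5, and det(A) ≈ 71.9982 matches the eigenvalue product 72.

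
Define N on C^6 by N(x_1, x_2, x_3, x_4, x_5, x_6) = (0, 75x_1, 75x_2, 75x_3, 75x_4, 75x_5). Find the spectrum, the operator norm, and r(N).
sigma(N) = {0}; ||N|| = 75; r(N) = 0. (N is nilpotent with N^6 = 0.)

On C^6, N is a strictly lower-triangular matrix with 75 on the subdiagonal and zeros elsewhere, so its characteristic polynomial is lambda^6 and every eigenvalue is 0: sigma(N) = {0}. For the operator norm, N e_i = 75e_{i+1} for i = 1, ..., 5 and N e_6 = 0, so the singular values of N are 75 (with multiplicity 5) and 0; hence ||N|| = 75. The spectral radius r(N) = max|lambda| = 0. Note ||N|| > r(N) — characteristic of non-normal nilpotent operators. Indeed N^6 = 0.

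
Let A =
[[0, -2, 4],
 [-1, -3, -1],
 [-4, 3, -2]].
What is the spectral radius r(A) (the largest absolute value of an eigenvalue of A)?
r(A) ≈ 4.2314

The eigenvalues of A are the roots of its characteristic polynomial. With M = A (coefficients from the trace, the sum of principal 2x2 minors, and det A):
  p(λ) = det(λ I - M) = λ^3 + 5λ^2 + 23λ + 64.
No integer candidate from the rational root theorem (±divisors of 64) is a root, so the roots are irrational. The cubic discriminant is Δ = -45555 < 0, so there is one real root and a complex-conjugate pair. p(-4) = -12 and p(-3) = 13 have opposite signs, so a root lies in (-4, -3); Newton's method refines it to λ ≈ -3.5745. Dividing out (λ - (-3.5745)) leaves approximately λ^2 + 1.4255λ + 17.9046. For λ^2 + 1.4255λ + 17.9046 the discriminant is -69.5862. It is negative, so the remaining roots are the complex-conjugate pair λ ≈ -0.7127 ± 4.1709i. Their product equals the constant term, so |λ|^2 ≈ 17.9046 and |λ| ≈ 4.2314.
Thus the eigenvalues (to 4 decimals) are -3.5745 (modulus 3.5745); -0.7127 ± 4.1709i (modulus 4.2314). The spectral radius is the largest modulus: r(A) ≈ 4.2314. (Cross-check: r(A) ≤ ||A||_2 ≈ 6.2975; equality holds whenever A is normal, though it can also hold for some non-normal A.)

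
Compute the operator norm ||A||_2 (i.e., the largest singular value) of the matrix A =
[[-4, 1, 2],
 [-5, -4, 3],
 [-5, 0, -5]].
||A||_2 ≈ 8.4137 (= sqrt(largest eigenvalue of A^T A))

||A||_2 = sigma_max(A) = sqrt(lambda_max(A^T A)). Form the symmetric matrix M = A^T A =
[[66, 16, 2],
 [16, 17, -10],
 [2, -10, 38]].
Its characteristic polynomial (trace, sum of principal 2x2 minors, determinant of M give the coefficients) is
  p(λ) = det(λ I - M) = λ^3 - 121λ^2 + 3916λ - 25600.
No integer candidate from the rational root theorem (±divisors of 25600) is a root, so the roots are irrational. The cubic discriminant is Δ = 3553300112 > 0, so there are three distinct real roots. p(8) = -1504 and p(9) = 572 have opposite signs, so a root lies in (8, 9); Newton's method refines it to λ ≈ 8.7151. p(41) = 476 and p(42) = -484 have opposite signs, so a root lies in (41, 42); Newton's method refines it to λ ≈ 41.4949. p(70) = -1380 and p(71) = 386 have opposite signs, so a root lies in (70, 71); Newton's method refines it to λ ≈ 70.79. Check (Vieta): the three roots sum to 121, matching tr M = 121.
So the eigenvalues of A^T A are ≈ 8.7151, 41.4949, 70.79 (all ≥ 0, as they must be for A^T A). The largest is λ_max ≈ 70.79, hence ||A||_2 = sqrt(λ_max) ≈ 8.4137.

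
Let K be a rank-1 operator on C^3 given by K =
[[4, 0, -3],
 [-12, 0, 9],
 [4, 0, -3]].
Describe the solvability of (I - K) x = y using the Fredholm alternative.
(I - K) is singular (det(I - K) = 0, i.e. 1 ∈ sigma(K)). (I - K) x = y is solvable iff y ⊥ ker((I - K)^*) = span{(4, 0, -3)}, i.e. iff 4y_1 - 3y_3 = 0. When solvable, the solutions are x = y + c·(1, -3, 1), c arbitrary (ker(I - K) = span{(1, -3, 1)}, dimension 1).

K has rank 1, so it is an outer product K = u v^T: every row of K is a multiple of one row vector. Reading off the entries, u = (1, -3, 1) and v = (4, 0, -3) (row i of K equals u_i·v^T). A rank-one matrix u v^T satisfies K u = u (v·u) and kills the (2)-dimensional subspace v^⊥, so its characteristic polynomial is lambda^2 (lambda - v·u) with v·u = tr K = 1. Hence the eigenvalues of I - K are 1 (multiplicity 2) and 1 - (1) = 0, so det(I - K) = 0. (Direct check: I - K =
[[-3, 0, 3],
 [12, 1, -9],
 [-4, 0, 4]]
has determinant 0.) So 1 is an eigenvalue of K and (I - K) is not invertible. The finite-dimensional Fredholm alternative says: either (I - K) is invertible, or ker(I - K) ≠ {0} and then range(I - K) = ker((I - K)^*)^⊥, with dim ker(I - K) = dim ker((I - K)^*). We are in the second case, so we need both kernels. Kernel of I - K: (I - K) u = u - u (v·u) = u - u = 0, so ker(I - K) = span{u} = span{(1, -3, 1)} (it is exactly 1-dimensional because rank(I - K) = 2). Kernel of the adjoint: K is real, so (I - K)^* = I - K^T = I - v u^T, and (I - v u^T) v = v - v (u·v) = 0; hence ker((I - K)^*) = span{v} = span{(4, 0, -3)}. Therefore (I - K) x = y is solvable iff <y, v> = 0, i.e. iff 4y_1 - 3y_3 = 0. When this holds, K y = u (v·y) = 0, so (I - K) y = y and x = y is a particular solution; the full solution set is the line x = y + c·u = y + c·(1, -3, 1), c ∈ C.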